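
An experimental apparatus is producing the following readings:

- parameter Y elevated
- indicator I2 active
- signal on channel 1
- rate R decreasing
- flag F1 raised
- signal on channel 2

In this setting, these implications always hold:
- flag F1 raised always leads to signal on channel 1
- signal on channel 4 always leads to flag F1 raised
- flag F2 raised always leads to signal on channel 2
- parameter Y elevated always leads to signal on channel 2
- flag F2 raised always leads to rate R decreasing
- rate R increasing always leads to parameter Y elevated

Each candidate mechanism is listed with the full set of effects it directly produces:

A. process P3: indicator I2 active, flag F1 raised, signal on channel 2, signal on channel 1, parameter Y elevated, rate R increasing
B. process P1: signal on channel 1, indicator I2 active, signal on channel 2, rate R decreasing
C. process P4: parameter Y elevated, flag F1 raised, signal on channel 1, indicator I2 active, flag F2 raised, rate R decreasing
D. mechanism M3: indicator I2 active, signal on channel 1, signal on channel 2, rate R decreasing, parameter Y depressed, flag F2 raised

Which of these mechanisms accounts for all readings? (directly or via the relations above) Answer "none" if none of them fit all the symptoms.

Testing each hypothesis:
(A) process P3 — parameter Y elevated ✓; indicator I2 active ✓; signal on channel 1 ✓; rate R decreasing ✗; flag F1 raised ✓; signal on channel 2 ✓
(B) process P1 — does not account for parameter Y elevated, flag F1 raised
(C) process P4 — accounts for every observation (signal on channel 2 through parameter Y elevated → signal on channel 2)
(D) mechanism M3 — parameter Y elevated ✗; indicator I2 active ✓; signal on channel 1 ✓; rate R decreasing ✓; flag F1 raised ✗; signal on channel 2 ✓
(C) is the only candidate with no mismatches.

C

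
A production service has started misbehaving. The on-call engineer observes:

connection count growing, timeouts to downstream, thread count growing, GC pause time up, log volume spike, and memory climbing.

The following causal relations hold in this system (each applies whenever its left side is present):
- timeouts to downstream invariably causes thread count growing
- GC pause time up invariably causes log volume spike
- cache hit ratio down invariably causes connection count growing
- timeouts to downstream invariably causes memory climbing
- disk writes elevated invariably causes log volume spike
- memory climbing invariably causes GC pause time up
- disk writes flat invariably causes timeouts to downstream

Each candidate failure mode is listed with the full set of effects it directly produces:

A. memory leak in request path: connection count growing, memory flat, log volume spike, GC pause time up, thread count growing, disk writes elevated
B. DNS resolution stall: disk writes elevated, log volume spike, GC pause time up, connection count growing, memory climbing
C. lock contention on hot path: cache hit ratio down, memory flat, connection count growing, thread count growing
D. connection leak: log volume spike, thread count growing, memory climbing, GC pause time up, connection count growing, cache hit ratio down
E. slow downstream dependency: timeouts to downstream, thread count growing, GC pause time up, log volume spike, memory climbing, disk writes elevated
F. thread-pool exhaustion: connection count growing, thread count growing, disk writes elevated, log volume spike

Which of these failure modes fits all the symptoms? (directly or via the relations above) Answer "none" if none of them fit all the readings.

Per-candidate check:
(A) memory leak in request path — connection count growing ✓; timeouts to downstream ✗; thread count growing ✓; GC pause time up ✓; log volume spike ✓; memory climbing ✗
(B) DNS resolution stall — does not account for timeouts to downstream, thread count growing
(C) lock contention on hot path — fails on timeouts to downstream, GC pause time up, log volume spike, memory climbing (predicts memory flat, not memory climbing)
(D) connection leak — does not account for timeouts to downstream
(E) slow downstream dependency — does not account for connection count growing
(F) thread-pool exhaustion — connection count growing ✓; timeouts to downstream ✗; thread count growing ✓; GC pause time up ✗; log volume spike ✓; memory climbing ✗
None of the listed candidates fits everything.

none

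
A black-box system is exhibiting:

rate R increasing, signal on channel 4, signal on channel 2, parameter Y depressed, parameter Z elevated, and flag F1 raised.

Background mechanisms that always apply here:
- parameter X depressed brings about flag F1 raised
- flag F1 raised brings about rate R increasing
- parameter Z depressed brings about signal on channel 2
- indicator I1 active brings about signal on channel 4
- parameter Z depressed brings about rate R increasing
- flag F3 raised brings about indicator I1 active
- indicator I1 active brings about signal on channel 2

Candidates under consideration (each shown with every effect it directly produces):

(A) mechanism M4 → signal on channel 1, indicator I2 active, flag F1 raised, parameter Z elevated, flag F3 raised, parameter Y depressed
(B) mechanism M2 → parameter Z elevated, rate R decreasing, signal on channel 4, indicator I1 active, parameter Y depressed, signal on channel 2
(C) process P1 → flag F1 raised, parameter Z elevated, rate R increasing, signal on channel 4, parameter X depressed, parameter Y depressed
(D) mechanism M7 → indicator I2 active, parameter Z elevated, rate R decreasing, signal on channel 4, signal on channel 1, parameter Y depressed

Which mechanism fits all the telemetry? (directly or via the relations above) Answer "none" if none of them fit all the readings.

Per-candidate check:
(A) mechanism M4 — rate R increasing + (by flag F1 raised → rate R increasing); signal on channel 4 + (by flag F3 raised → indicator I1 active → signal on channel 4); signal on channel 2 + (by flag F3 raised → indicator I1 active → signal on channel 2); parameter Y depressed +; parameter Z elevated +; flag F1 raised +
(B) mechanism M2 — fails on rate R increasing, flag F1 raised (predicts rate R decreasing, not rate R increasing)
(C) process P1 — rate R increasing +; signal on channel 4 +; signal on channel 2 -; parameter Y depressed +; parameter Z elevated +; flag F1 raised +
(D) mechanism M7 — fails on rate R increasing, signal on channel 2, flag F1 raised (predicts rate R decreasing, not rate R increasing)
(A) is the only candidate with no mismatches.

A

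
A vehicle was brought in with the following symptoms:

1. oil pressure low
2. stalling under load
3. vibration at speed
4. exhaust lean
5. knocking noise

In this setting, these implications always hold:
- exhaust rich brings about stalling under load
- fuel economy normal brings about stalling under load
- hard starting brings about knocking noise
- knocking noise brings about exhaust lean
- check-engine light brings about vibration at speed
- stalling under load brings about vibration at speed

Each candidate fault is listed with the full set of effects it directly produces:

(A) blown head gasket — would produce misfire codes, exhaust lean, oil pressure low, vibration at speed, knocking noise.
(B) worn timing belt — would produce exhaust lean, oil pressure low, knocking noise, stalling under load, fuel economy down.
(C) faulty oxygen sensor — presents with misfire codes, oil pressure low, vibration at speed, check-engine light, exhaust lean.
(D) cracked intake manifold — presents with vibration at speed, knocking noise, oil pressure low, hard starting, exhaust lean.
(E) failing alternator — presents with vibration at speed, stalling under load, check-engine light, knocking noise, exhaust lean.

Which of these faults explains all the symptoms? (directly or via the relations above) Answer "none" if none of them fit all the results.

For each candidate, compare predicted effects to what was observed:
(A) blown head gasket — does not account for stalling under load
(B) worn timing belt — oil pressure low match; stalling under load match; vibration at speed match (through stalling under load → vibration at speed); exhaust lean match; knocking noise match
(C) faulty oxygen sensor — oil pressure low match; stalling under load miss; vibration at speed match; exhaust lean match; knocking noise miss
(D) cracked intake manifold — oil pressure low match; stalling under load miss; vibration at speed match; exhaust lean match; knocking noise match
(E) failing alternator — oil pressure low miss; stalling under load match; vibration at speed match; exhaust lean match; knocking noise match
(B) is the only candidate with no mismatches.

B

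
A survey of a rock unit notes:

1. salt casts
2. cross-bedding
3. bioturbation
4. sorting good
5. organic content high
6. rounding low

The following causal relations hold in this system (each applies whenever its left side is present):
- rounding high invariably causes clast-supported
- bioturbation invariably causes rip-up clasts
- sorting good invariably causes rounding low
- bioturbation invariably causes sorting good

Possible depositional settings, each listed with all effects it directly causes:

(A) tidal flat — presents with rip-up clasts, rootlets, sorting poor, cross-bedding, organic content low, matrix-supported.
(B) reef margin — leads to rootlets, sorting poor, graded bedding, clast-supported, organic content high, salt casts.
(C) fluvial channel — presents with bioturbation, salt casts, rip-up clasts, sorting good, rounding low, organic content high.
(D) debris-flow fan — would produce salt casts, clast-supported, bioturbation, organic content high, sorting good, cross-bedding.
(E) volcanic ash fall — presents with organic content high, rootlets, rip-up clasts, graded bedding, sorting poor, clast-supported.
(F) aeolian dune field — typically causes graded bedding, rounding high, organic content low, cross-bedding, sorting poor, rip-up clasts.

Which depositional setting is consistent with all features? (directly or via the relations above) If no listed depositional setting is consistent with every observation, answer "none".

Testing each hypothesis:
(A) tidal flat — salt casts miss; cross-bedding match; bioturbation miss; sorting good miss; organic content high miss; rounding low miss
(B) reef margin — fails on cross-bedding, bioturbation, sorting good, rounding low (predicts sorting poor, not sorting good)
(C) fluvial channel — does not account for cross-bedding
(D) debris-flow fan — accounts for every observation (rounding low through sorting good → rounding low)
(E) volcanic ash fall — fails on salt casts, cross-bedding, bioturbation, sorting good, rounding low (predicts sorting poor, not sorting good)
(F) aeolian dune field — salt casts miss; cross-bedding match; bioturbation miss; sorting good miss; organic content high miss; rounding low miss
(D) is the only candidate with no mismatches.

D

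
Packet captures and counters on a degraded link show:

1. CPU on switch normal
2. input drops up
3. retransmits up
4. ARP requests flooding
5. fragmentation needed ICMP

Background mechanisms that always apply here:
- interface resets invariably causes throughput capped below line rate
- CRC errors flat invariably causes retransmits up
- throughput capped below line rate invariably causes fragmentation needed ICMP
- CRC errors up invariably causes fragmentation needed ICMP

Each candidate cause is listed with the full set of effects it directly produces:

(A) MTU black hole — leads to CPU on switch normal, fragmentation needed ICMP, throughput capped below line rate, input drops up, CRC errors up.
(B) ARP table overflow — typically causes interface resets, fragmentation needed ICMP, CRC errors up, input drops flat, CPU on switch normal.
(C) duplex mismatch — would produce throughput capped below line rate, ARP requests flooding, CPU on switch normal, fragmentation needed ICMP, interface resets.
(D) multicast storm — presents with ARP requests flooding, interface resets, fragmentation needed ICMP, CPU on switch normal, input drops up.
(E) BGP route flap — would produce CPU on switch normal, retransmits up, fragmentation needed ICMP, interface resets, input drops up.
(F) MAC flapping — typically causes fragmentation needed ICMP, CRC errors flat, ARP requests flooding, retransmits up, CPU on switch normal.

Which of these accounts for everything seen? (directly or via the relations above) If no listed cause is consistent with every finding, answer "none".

Testing each hypothesis:
(A) MTU black hole — CPU on switch normal match; input drops up match; retransmits up miss; ARP requests flooding miss; fragmentation needed ICMP match
(B) ARP table overflow — CPU on switch normal match; input drops up miss; retransmits up miss; ARP requests flooding miss; fragmentation needed ICMP match
(C) duplex mismatch — CPU on switch normal match; input drops up miss; retransmits up miss; ARP requests flooding match; fragmentation needed ICMP match
(D) multicast storm — CPU on switch normal match; input drops up match; retransmits up miss; ARP requests flooding match; fragmentation needed ICMP match
(E) BGP route flap — CPU on switch normal match; input drops up match; retransmits up match; ARP requests flooding miss; fragmentation needed ICMP match
(F) MAC flapping — CPU on switch normal match; input drops up miss; retransmits up match; ARP requests flooding match; fragmentation needed ICMP match
No candidate is consistent with all observations.

none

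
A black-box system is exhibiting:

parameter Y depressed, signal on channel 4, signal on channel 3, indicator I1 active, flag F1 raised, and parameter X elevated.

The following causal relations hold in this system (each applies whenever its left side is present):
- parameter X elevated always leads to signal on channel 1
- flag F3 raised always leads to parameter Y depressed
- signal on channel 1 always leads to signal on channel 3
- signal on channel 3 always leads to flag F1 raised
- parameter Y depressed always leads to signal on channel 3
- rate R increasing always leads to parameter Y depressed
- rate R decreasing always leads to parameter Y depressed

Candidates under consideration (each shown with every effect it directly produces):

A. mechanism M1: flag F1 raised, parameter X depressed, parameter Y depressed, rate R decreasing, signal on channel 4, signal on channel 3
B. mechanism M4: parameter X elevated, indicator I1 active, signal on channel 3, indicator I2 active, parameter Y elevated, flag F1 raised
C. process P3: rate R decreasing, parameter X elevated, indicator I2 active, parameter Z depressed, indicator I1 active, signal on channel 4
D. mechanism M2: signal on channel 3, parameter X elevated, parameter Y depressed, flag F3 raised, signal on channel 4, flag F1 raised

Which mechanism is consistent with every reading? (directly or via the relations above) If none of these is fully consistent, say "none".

Per-candidate check:
(A) mechanism M1 — fails on indicator I1 active, parameter X elevated (predicts parameter X depressed, not parameter X elevated)
(B) mechanism M4 — parameter Y depressed ✗; signal on channel 4 ✗; signal on channel 3 ✓; indicator I1 active ✓; flag F1 raised ✓; parameter X elevated ✓
(C) process P3 — parameter Y depressed ✓ (through rate R decreasing → parameter Y depressed); signal on channel 4 ✓; signal on channel 3 ✓ (through rate R decreasing → parameter Y depressed → signal on channel 3); indicator I1 active ✓; flag F1 raised ✓ (through rate R decreasing → parameter Y depressed → signal on channel 3 → flag F1 raised); parameter X elevated ✓
(D) mechanism M2 — does not account for indicator I1 active
Only (C) is consistent with every observation.

C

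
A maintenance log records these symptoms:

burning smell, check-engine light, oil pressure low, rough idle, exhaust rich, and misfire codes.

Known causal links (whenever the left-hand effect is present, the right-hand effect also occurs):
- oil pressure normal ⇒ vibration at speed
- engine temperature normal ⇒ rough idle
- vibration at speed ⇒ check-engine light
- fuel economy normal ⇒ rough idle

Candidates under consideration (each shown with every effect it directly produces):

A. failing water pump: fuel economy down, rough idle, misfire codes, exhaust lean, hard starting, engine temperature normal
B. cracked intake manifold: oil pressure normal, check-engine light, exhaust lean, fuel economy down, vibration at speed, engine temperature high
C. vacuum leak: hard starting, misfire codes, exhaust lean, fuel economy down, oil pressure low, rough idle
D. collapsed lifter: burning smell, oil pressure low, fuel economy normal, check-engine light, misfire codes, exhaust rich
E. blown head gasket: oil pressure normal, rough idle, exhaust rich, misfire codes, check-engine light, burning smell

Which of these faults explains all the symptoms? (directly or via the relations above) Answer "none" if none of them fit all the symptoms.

D

Per-candidate check:
(A) failing water pump — burning smell NO; check-engine light NO; oil pressure low NO; rough idle yes; exhaust rich NO; misfire codes yes
(B) cracked intake manifold — fails on burning smell, oil pressure low, rough idle, exhaust rich, misfire codes (predicts oil pressure normal, not oil pressure low; predicts exhaust lean, not exhaust rich)
(C) vacuum leak — burning smell NO; check-engine light NO; oil pressure low yes; rough idle yes; exhaust rich NO; misfire codes yes
(D) collapsed lifter — accounts for every observation (rough idle by fuel economy normal → rough idle)
(E) blown head gasket — fails on oil pressure low (predicts oil pressure normal, not oil pressure low)
(D) alone accounts for all the evidence.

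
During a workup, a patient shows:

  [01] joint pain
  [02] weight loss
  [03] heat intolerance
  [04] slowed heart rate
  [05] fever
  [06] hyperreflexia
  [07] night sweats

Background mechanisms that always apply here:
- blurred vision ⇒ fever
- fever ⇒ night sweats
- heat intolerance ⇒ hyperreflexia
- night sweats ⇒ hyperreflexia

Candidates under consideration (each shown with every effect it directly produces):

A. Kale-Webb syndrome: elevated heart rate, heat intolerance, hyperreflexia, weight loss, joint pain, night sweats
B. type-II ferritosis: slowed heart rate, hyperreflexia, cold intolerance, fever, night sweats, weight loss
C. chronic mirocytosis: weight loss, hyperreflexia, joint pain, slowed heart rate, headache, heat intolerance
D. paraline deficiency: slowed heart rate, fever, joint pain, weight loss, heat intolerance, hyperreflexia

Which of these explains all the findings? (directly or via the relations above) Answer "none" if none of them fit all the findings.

D

Testing each hypothesis:
(A) Kale-Webb syndrome — fails on slowed heart rate, fever (predicts elevated heart rate, not slowed heart rate)
(B) type-II ferritosis — fails on joint pain, heat intolerance (predicts cold intolerance, not heat intolerance)
(C) chronic mirocytosis — joint pain ✓; weight loss ✓; heat intolerance ✓; slowed heart rate ✓; fever ✗; hyperreflexia ✓; night sweats ✗
(D) paraline deficiency — accounts for every observation (night sweats via fever → night sweats)
(D) is the only candidate with no mismatches.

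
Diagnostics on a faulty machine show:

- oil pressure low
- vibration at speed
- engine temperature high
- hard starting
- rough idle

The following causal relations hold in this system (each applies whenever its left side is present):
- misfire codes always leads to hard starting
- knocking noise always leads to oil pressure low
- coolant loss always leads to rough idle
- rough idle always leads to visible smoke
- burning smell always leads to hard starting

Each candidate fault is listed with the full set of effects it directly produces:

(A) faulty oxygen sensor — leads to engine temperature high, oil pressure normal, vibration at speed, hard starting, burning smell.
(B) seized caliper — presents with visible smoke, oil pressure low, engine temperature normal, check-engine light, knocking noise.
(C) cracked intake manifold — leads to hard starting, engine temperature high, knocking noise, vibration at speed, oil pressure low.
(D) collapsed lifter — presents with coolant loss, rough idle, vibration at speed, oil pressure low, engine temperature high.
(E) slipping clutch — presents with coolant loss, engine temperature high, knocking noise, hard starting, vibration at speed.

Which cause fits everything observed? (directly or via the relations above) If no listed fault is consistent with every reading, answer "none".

E

For each candidate, compare predicted effects to what was observed:
(A) faulty oxygen sensor — oil pressure low ✗; vibration at speed ✓; engine temperature high ✓; hard starting ✓; rough idle ✗
(B) seized caliper — oil pressure low ✓; vibration at speed ✗; engine temperature high ✗; hard starting ✗; rough idle ✗
(C) cracked intake manifold — oil pressure low ✓; vibration at speed ✓; engine temperature high ✓; hard starting ✓; rough idle ✗
(D) collapsed lifter — does not account for hard starting
(E) slipping clutch — oil pressure low ✓ (via knocking noise → oil pressure low); vibration at speed ✓; engine temperature high ✓; hard starting ✓; rough idle ✓ (via coolant loss → rough idle)
Only (E) is consistent with every observation.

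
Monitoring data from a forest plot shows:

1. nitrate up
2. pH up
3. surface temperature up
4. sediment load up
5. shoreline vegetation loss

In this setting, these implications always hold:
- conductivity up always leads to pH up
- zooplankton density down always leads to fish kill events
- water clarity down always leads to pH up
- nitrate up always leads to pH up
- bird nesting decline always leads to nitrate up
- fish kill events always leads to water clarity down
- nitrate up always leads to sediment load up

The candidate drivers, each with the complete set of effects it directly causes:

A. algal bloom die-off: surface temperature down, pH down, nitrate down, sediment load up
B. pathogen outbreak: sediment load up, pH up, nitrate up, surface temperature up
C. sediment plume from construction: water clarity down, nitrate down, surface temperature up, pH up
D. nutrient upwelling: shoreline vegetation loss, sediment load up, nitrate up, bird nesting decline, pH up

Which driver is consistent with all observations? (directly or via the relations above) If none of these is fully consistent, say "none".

Checking each candidate against the observations:
(A) algal bloom die-off — nitrate up ✗; pH up ✗; surface temperature up ✗; sediment load up ✓; shoreline vegetation loss ✗
(B) pathogen outbreak — nitrate up ✓; pH up ✓; surface temperature up ✓; sediment load up ✓; shoreline vegetation loss ✗
(C) sediment plume from construction — fails on nitrate up, sediment load up, shoreline vegetation loss (predicts nitrate down, not nitrate up)
(D) nutrient upwelling — does not account for surface temperature up
No candidate is consistent with all observations.

none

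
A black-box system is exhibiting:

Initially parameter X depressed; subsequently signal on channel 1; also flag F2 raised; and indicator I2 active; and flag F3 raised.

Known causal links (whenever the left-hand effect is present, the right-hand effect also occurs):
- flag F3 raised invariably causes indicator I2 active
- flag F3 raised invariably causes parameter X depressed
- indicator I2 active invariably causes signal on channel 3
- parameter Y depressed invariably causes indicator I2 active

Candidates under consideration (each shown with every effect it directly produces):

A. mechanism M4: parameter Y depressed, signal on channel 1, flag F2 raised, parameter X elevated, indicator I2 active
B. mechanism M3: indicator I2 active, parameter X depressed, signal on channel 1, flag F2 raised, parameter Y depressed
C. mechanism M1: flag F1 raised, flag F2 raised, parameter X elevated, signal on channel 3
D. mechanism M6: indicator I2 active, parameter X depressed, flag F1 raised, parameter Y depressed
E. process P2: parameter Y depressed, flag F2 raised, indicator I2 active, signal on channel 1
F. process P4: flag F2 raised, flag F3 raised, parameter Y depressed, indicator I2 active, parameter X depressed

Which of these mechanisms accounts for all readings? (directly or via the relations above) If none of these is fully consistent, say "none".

Testing each hypothesis:
(A) mechanism M4 — parameter X depressed NO; signal on channel 1 yes; flag F2 raised yes; indicator I2 active yes; flag F3 raised NO
(B) mechanism M3 — parameter X depressed yes; signal on channel 1 yes; flag F2 raised yes; indicator I2 active yes; flag F3 raised NO
(C) mechanism M1 — fails on parameter X depressed, signal on channel 1, indicator I2 active, flag F3 raised (predicts parameter X elevated, not parameter X depressed)
(D) mechanism M6 — does not account for signal on channel 1, flag F2 raised, flag F3 raised
(E) process P2 — does not account for parameter X depressed, flag F3 raised
(F) process P4 — parameter X depressed yes; signal on channel 1 NO; flag F2 raised yes; indicator I2 active yes; flag F3 raised yes
Every candidate fails on at least one observation.

none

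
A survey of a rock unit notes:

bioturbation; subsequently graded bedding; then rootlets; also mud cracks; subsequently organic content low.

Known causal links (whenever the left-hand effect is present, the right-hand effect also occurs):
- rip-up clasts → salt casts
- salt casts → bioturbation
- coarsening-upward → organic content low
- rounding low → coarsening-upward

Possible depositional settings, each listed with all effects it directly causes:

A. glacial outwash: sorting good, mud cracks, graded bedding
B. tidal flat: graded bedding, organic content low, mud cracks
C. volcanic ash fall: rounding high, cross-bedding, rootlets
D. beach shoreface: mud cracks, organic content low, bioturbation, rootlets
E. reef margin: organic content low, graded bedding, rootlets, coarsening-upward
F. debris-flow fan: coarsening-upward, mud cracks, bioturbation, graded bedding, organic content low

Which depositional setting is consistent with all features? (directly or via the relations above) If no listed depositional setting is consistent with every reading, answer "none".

none

For each candidate, compare predicted effects to what was observed:
(A) glacial outwash — does not account for bioturbation, rootlets, organic content low
(B) tidal flat — bioturbation ✗; graded bedding ✓; rootlets ✗; mud cracks ✓; organic content low ✓
(C) volcanic ash fall — does not account for bioturbation, graded bedding, mud cracks, organic content low
(D) beach shoreface — bioturbation ✓; graded bedding ✗; rootlets ✓; mud cracks ✓; organic content low ✓
(E) reef margin — bioturbation ✗; graded bedding ✓; rootlets ✓; mud cracks ✗; organic content low ✓
(F) debris-flow fan — bioturbation ✓; graded bedding ✓; rootlets ✗; mud cracks ✓; organic content low ✓
Every candidate fails on at least one observation.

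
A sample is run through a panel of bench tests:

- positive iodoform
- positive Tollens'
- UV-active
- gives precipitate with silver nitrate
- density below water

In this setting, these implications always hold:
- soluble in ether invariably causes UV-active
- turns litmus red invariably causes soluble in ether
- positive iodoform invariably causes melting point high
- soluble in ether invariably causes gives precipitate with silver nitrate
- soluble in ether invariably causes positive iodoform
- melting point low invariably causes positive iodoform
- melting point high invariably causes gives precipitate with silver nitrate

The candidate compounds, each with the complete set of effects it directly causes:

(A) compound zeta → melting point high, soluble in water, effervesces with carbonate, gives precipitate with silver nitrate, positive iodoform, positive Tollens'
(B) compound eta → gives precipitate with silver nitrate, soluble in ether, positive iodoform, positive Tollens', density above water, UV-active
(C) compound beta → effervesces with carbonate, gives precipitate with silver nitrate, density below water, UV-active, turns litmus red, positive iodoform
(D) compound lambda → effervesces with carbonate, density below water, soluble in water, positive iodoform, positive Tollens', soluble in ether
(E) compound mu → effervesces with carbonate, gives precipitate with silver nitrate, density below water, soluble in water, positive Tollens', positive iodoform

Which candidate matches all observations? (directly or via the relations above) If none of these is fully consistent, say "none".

For each candidate, compare predicted effects to what was observed:
(A) compound zeta — positive iodoform match; positive Tollens' match; UV-active miss; gives precipitate with silver nitrate match; density below water miss
(B) compound eta — positive iodoform match; positive Tollens' match; UV-active match; gives precipitate with silver nitrate match; density below water miss
(C) compound beta — positive iodoform match; positive Tollens' miss; UV-active match; gives precipitate with silver nitrate match; density below water match
(D) compound lambda — positive iodoform match; positive Tollens' match; UV-active match (via soluble in ether → UV-active); gives precipitate with silver nitrate match (via soluble in ether → gives precipitate with silver nitrate); density below water match
(E) compound mu — does not account for UV-active
(D) is the only candidate with no mismatches.

D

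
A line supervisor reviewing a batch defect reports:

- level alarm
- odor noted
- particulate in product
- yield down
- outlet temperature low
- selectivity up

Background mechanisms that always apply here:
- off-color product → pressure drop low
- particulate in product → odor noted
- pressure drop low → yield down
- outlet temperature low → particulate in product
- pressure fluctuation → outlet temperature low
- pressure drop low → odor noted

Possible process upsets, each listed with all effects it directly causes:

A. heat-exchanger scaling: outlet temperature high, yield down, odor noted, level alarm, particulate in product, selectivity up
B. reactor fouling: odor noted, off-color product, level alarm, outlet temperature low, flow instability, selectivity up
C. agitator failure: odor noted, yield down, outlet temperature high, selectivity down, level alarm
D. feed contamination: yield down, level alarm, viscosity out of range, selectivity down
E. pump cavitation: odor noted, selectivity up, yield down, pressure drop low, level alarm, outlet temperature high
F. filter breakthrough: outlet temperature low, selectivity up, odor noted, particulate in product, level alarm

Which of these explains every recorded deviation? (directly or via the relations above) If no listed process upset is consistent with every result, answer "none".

Checking each candidate against the observations:
(A) heat-exchanger scaling — level alarm +; odor noted +; particulate in product +; yield down +; outlet temperature low -; selectivity up +
(B) reactor fouling — level alarm +; odor noted +; particulate in product + (through outlet temperature low → particulate in product); yield down + (through off-color product → pressure drop low → yield down); outlet temperature low +; selectivity up +
(C) agitator failure — fails on particulate in product, outlet temperature low, selectivity up (predicts outlet temperature high, not outlet temperature low; predicts selectivity down, not selectivity up)
(D) feed contamination — level alarm +; odor noted -; particulate in product -; yield down +; outlet temperature low -; selectivity up -
(E) pump cavitation — level alarm +; odor noted +; particulate in product -; yield down +; outlet temperature low -; selectivity up +
(F) filter breakthrough — level alarm +; odor noted +; particulate in product +; yield down -; outlet temperature low +; selectivity up +
(B) is the only candidate with no mismatches.

B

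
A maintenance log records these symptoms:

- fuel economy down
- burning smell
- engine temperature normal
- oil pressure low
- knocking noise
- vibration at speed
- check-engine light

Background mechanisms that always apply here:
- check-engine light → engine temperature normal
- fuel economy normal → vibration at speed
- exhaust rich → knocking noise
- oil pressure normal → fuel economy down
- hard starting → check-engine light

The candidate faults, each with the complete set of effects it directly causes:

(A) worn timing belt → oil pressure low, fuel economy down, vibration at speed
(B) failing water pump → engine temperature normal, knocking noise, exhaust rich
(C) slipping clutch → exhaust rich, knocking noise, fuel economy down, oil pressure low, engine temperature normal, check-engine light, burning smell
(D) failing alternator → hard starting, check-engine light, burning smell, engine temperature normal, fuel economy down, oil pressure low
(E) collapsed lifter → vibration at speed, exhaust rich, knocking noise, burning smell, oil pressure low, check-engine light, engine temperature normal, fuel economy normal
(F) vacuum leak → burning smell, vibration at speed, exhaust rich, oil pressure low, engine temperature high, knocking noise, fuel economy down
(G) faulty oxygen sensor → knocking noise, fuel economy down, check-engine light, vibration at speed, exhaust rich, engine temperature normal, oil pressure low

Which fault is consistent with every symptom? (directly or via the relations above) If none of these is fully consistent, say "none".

Testing each hypothesis:
(A) worn timing belt — fuel economy down match; burning smell miss; engine temperature normal miss; oil pressure low match; knocking noise miss; vibration at speed match; check-engine light miss
(B) failing water pump — fuel economy down miss; burning smell miss; engine temperature normal match; oil pressure low miss; knocking noise match; vibration at speed miss; check-engine light miss
(C) slipping clutch — fuel economy down match; burning smell match; engine temperature normal match; oil pressure low match; knocking noise match; vibration at speed miss; check-engine light match
(D) failing alternator — does not account for knocking noise, vibration at speed
(E) collapsed lifter — fails on fuel economy down (predicts fuel economy normal, not fuel economy down)
(F) vacuum leak — fuel economy down match; burning smell match; engine temperature normal miss; oil pressure low match; knocking noise match; vibration at speed match; check-engine light miss
(G) faulty oxygen sensor — does not account for burning smell
None of the listed candidates fits everything.

none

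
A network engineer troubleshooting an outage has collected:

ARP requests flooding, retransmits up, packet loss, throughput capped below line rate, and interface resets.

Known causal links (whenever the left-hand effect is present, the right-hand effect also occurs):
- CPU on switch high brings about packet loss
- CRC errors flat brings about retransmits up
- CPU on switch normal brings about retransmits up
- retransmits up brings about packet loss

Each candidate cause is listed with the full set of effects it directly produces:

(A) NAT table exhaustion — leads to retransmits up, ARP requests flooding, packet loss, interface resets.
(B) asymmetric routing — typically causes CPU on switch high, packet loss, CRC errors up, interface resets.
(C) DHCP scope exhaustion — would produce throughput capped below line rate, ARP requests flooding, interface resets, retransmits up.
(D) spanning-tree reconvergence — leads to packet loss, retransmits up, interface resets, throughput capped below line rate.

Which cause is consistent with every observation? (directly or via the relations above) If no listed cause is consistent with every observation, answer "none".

Testing each hypothesis:
(A) NAT table exhaustion — does not account for throughput capped below line rate
(B) asymmetric routing — ARP requests flooding miss; retransmits up miss; packet loss match; throughput capped below line rate miss; interface resets match
(C) DHCP scope exhaustion — ARP requests flooding match; retransmits up match; packet loss match (by retransmits up → packet loss); throughput capped below line rate match; interface resets match
(D) spanning-tree reconvergence — ARP requests flooding miss; retransmits up match; packet loss match; throughput capped below line rate match; interface resets match
(C) alone accounts for all the evidence.

C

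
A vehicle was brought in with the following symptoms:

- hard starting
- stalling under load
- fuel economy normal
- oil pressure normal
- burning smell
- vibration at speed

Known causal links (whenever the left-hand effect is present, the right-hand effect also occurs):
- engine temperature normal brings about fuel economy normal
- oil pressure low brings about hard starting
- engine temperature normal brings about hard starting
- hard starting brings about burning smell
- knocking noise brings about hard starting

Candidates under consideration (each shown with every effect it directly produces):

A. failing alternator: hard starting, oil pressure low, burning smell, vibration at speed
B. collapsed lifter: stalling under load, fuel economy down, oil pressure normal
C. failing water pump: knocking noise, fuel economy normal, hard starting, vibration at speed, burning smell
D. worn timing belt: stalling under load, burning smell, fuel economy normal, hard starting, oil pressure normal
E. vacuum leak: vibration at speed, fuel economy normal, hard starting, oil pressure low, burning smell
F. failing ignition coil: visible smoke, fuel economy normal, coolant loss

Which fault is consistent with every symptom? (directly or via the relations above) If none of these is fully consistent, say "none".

For each candidate, compare predicted effects to what was observed:
(A) failing alternator — hard starting match; stalling under load miss; fuel economy normal miss; oil pressure normal miss; burning smell match; vibration at speed match
(B) collapsed lifter — fails on hard starting, fuel economy normal, burning smell, vibration at speed (predicts fuel economy down, not fuel economy normal)
(C) failing water pump — does not account for stalling under load, oil pressure normal
(D) worn timing belt — hard starting match; stalling under load match; fuel economy normal match; oil pressure normal match; burning smell match; vibration at speed miss
(E) vacuum leak — hard starting match; stalling under load miss; fuel economy normal match; oil pressure normal miss; burning smell match; vibration at speed match
(F) failing ignition coil — hard starting miss; stalling under load miss; fuel economy normal match; oil pressure normal miss; burning smell miss; vibration at speed miss
Every candidate fails on at least one observation.

none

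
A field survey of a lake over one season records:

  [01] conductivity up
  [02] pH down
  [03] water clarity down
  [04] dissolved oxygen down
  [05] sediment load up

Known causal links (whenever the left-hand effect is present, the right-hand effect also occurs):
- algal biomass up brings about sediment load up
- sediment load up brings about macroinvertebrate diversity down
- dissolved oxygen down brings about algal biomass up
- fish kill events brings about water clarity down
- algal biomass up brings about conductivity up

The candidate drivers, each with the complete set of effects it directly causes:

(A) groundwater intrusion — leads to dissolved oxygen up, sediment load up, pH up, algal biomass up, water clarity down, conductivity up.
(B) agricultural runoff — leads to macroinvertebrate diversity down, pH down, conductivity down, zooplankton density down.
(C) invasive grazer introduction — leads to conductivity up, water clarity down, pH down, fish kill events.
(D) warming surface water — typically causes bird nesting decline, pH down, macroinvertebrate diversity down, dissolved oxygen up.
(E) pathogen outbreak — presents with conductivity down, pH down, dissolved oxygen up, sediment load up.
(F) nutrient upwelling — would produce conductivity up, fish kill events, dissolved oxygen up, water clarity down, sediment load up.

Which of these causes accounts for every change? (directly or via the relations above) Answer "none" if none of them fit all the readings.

none

Checking each candidate against the observations:
(A) groundwater intrusion — conductivity up +; pH down -; water clarity down +; dissolved oxygen down -; sediment load up +
(B) agricultural runoff — fails on conductivity up, water clarity down, dissolved oxygen down, sediment load up (predicts conductivity down, not conductivity up)
(C) invasive grazer introduction — conductivity up +; pH down +; water clarity down +; dissolved oxygen down -; sediment load up -
(D) warming surface water — conductivity up -; pH down +; water clarity down -; dissolved oxygen down -; sediment load up -
(E) pathogen outbreak — fails on conductivity up, water clarity down, dissolved oxygen down (predicts conductivity down, not conductivity up; predicts dissolved oxygen up, not dissolved oxygen down)
(F) nutrient upwelling — fails on pH down, dissolved oxygen down (predicts dissolved oxygen up, not dissolved oxygen down)
Every candidate fails on at least one observation.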